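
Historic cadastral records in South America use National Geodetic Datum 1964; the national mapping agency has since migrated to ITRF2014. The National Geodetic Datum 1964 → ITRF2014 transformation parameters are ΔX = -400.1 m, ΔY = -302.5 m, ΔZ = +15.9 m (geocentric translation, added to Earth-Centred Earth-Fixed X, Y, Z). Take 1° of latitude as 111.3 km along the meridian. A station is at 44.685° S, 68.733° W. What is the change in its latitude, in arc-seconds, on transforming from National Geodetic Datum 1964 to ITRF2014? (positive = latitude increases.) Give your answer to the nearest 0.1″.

Δφ = 3.5″

sin φ = -0.703209, cos φ = 0.710984, sin λ = -0.931900, cos λ = 0.362715.
North component: ΔN = −sin φ cos λ·ΔX − sin φ sin λ·ΔY + cos φ·ΔZ = −(-0.703209)(0.362715)(-400.1) − (-0.703209)(-0.931900)(-302.5) + (0.710984)(15.9) = 107.49 m.
1° of latitude spans 111300 m, so Δφ = 107.49 / 111300 × 3600 = 3.477″.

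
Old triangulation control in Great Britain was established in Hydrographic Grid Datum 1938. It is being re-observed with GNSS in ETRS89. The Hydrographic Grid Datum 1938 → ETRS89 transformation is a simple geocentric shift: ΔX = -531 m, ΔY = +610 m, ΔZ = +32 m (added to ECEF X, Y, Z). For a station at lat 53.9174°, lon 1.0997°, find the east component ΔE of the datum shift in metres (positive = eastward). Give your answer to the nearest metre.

ΔE = 620 m

At φ = 53.9174°, λ = 1.0997°: sin φ = 0.808169, cos φ = 0.588951, sin λ = 0.019192, cos λ = 0.999816.
ΔE = −sin λ·ΔX + cos λ·ΔY = −(0.019192)·(-531) + (0.999816)·(610) = 620.08 m.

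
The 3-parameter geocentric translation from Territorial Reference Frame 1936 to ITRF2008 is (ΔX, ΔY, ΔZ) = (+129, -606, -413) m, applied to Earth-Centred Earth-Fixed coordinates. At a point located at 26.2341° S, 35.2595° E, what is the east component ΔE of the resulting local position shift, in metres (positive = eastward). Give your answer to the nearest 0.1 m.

ΔE = -569.3 m

At φ = -26.2341°, λ = 35.2595°: sin φ = -0.442040, cos φ = 0.896995, sin λ = 0.577281, cos λ = 0.816546.
ΔE = −sin λ·ΔX + cos λ·ΔY = −(0.577281)·(129) + (0.816546)·(-606) = -569.30 m.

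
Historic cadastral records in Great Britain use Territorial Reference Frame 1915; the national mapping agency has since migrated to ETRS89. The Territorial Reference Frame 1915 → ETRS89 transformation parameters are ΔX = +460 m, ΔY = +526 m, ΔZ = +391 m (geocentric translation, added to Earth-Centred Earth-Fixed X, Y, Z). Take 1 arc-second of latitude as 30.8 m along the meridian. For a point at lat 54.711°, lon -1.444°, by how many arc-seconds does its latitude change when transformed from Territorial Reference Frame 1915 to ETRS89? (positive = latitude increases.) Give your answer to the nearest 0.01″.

Δφ = -4.50″

sin φ = 0.816249, cos φ = 0.577701, sin λ = -0.025200, cos λ = 0.999682.
North component: ΔN = −sin φ cos λ·ΔX − sin φ sin λ·ΔY + cos φ·ΔZ = −(0.816249)(0.999682)(460) − (0.816249)(-0.025200)(526) + (0.577701)(391) = -138.65 m.
1° of latitude spans 3600 × 30.80 = 110880 m, so Δφ = -138.65 / 110880 × 3600 = -4.502″.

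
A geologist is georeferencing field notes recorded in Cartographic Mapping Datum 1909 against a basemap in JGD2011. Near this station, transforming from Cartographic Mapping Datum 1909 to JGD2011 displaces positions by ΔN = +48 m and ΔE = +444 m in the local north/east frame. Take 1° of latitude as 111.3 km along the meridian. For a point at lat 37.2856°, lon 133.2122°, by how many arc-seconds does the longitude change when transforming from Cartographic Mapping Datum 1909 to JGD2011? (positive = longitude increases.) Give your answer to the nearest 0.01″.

At latitude 37.2856°, cos φ = 0.795626.
1° of longitude at this latitude = 111.3 × cos φ = 88.55 km, so Δλ = 444.0 / 88553.1 = 0.0050139° = 18.050″.

Δλ = 18.05″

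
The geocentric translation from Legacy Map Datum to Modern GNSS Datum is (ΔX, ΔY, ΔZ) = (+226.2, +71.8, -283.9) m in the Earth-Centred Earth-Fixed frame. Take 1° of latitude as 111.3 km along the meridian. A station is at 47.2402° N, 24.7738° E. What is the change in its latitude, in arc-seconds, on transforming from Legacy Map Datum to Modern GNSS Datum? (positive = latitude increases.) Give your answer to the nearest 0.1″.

sin φ = 0.734206, cos φ = 0.678926, sin λ = 0.419037, cos λ = 0.907969.
North component: ΔN = −sin φ cos λ·ΔX − sin φ sin λ·ΔY + cos φ·ΔZ = −(0.734206)(0.907969)(226.2) − (0.734206)(0.419037)(71.8) + (0.678926)(-283.9) = -365.63 m.
1° of latitude spans 111300 m, so Δφ = -365.63 / 111300 × 3600 = -11.826″.

Δφ = -11.8″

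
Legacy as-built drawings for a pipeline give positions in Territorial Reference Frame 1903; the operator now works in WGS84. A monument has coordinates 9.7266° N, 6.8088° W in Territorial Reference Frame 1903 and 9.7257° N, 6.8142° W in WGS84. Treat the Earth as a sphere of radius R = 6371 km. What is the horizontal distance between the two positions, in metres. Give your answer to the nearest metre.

Δφ = 9.7257° − 9.7266° = -0.0009°; Δλ = -6.8142° − -6.8088° = -0.0054°.
1° along a meridian = πR/180 = 111195 m.
ΔN = Δφ × 111195 = -100.1 m; ΔE = Δλ × 111195 × cos(9.7266°) = -0.0054 × 111195 × 0.985625 = -591.8 m.
Distance = √(ΔE² + ΔN²) = √((-591.8)² + (-100.1)²) = 600.2 m.

600 m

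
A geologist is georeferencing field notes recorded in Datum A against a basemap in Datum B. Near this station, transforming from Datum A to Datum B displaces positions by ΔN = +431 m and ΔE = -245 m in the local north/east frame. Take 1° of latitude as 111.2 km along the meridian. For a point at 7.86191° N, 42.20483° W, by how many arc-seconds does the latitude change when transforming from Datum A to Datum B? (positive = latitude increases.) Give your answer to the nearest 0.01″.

Δφ = 13.95″

1° of latitude = 111.2 km, so Δφ = 431.0 / 111200 = 0.0038759° = 13.953″.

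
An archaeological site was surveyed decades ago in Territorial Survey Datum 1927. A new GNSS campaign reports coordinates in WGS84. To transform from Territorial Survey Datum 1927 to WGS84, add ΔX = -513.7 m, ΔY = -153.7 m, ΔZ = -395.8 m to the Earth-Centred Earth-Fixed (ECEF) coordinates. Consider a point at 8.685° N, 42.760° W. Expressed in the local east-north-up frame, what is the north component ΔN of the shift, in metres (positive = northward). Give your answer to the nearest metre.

ΔN = -350 m

The local north axis is (−sin φ cos λ, −sin φ sin λ, cos φ), giving ΔN = 56.952 − 15.757 − 391.262 = -350.07 m.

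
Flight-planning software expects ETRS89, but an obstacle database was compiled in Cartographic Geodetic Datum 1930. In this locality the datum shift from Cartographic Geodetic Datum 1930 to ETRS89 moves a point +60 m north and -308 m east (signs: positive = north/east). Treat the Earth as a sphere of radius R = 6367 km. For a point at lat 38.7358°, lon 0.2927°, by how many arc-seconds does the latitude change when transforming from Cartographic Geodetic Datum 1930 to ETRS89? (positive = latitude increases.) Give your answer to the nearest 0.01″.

Δφ = 1.94″

On a sphere of radius R, 1 rad of latitude = R, so Δφ = ΔN / R = 60.0 / 6367000 = 9.4236e-06 rad = 1.944″.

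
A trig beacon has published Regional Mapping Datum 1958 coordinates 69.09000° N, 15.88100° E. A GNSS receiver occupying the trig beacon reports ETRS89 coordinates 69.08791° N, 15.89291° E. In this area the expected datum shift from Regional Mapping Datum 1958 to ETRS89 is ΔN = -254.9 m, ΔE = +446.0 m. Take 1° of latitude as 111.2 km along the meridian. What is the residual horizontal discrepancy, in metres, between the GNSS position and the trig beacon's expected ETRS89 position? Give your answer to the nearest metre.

35 m

Observed coordinate differences: Δφ = -0.00209°, Δλ = +0.01191°.
Converting to metres (1° lat = 111200 m, cos φ = 0.356901): observed ΔN = -232.4 m, observed ΔE = 472.7 m.
Subtracting the expected shift leaves a residual of -232.4 − (-254.9) = 22.5 m north and 472.7 − (446.0) = 26.7 m east.
Residual distance = √(22.5² + 26.7²) = 34.9 m.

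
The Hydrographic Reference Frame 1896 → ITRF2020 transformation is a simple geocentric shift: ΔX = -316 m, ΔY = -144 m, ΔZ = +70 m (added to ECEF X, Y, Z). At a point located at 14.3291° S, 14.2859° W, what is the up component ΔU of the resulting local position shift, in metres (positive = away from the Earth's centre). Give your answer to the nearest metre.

The local up (radial) axis is (cos φ cos λ, cos φ sin λ, sin φ), giving ΔU = -296.701 + 34.428 − 17.324 = -279.60 m.

ΔU = -280 m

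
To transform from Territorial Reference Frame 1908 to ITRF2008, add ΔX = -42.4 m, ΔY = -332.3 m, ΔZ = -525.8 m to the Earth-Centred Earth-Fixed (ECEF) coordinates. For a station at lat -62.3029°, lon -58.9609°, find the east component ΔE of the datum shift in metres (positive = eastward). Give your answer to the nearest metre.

ΔE = -208 m

At φ = -62.3029°, λ = -58.9609°: sin φ = -0.885417, cos φ = 0.464797, sin λ = -0.856816, cos λ = 0.515623.
ΔE = −sin λ·ΔX + cos λ·ΔY = −(-0.856816)·(-42.4) + (0.515623)·(-332.3) = -207.67 m.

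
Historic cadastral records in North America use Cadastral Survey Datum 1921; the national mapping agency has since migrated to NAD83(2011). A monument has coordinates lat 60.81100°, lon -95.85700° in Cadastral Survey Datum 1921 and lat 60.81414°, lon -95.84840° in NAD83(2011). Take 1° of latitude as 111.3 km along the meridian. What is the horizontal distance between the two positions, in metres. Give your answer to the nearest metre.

Δφ = 60.81414° − 60.81100° = +0.00314°; Δλ = -95.84840° − -95.85700° = +0.00860°.
ΔN = Δφ × 111300 = 349.5 m; ΔE = Δλ × 111300 × cos(60.81100°) = +0.00860 × 111300 × 0.487692 = 466.8 m.
Distance = √(ΔE² + ΔN²) = √(466.8² + 349.5²) = 583.1 m.

583 m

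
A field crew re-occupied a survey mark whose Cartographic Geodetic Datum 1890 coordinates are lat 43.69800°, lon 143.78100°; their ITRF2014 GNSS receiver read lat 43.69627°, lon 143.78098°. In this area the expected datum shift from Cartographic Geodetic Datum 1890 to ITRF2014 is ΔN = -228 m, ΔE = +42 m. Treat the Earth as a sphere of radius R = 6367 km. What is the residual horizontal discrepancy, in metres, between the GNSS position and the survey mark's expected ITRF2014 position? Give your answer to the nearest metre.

56 m

Observed coordinate differences: Δφ = -0.00173°, Δλ = -0.00002°.
Converting to metres (1° lat = 111125 m, cos φ = 0.722991): observed ΔN = -192.2 m, observed ΔE = -1.6 m.
Subtracting the expected shift leaves a residual of -192.2 − (-228) = 35.8 m north and -1.6 − (42) = -43.6 m east.
Residual distance = √(35.8² + (-43.6)²) = 56.4 m.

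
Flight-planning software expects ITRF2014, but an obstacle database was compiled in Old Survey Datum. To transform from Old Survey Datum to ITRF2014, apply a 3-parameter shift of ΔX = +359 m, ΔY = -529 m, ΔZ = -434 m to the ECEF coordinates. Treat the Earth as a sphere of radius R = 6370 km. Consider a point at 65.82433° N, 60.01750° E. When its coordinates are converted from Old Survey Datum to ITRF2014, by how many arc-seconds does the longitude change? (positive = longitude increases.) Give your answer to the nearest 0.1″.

Δλ = -45.5″

sin φ = 0.912294, cos φ = 0.409536, sin λ = 0.866178, cos λ = 0.499735.
East component: ΔE = −sin λ·ΔX + cos λ·ΔY = −(0.866178)(359) + (0.499735)(-529) = -575.32 m.
1° of latitude spans πR/180 = 111177 m; at latitude φ, 1° of longitude spans that × cos φ = 45531.1 m, so Δλ = -575.32 / 45531.1 × 3600 = -45.489″.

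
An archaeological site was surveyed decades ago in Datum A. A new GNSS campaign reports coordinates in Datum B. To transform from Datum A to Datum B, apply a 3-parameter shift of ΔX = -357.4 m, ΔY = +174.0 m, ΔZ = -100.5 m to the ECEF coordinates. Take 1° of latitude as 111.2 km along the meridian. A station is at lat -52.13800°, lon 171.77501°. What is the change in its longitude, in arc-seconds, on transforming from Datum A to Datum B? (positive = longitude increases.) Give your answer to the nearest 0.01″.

Δλ = -6.39″

sin φ = -0.789491, cos φ = 0.613762, sin λ = 0.143061, cos λ = -0.989714.
East component: ΔE = −sin λ·ΔX + cos λ·ΔY = −(0.143061)(-357.4) + (-0.989714)(174.0) = -121.08 m.
1° of latitude spans 111200 m; at latitude φ, 1° of longitude spans that × cos φ = 68250.3 m, so Δλ = -121.08 / 68250.3 × 3600 = -6.387″.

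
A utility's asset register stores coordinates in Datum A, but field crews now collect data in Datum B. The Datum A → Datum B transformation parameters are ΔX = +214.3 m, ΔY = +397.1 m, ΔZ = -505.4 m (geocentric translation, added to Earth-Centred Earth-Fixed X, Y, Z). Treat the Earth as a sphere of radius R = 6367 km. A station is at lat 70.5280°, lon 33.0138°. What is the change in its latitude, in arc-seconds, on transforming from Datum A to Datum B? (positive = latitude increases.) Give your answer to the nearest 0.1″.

sin φ = 0.942805, cos φ = 0.333346, sin λ = 0.544841, cos λ = 0.838539.
North component: ΔN = −sin φ cos λ·ΔX − sin φ sin λ·ΔY + cos φ·ΔZ = −(0.942805)(0.838539)(214.3) − (0.942805)(0.544841)(397.1) + (0.333346)(-505.4) = -541.88 m.
1° of latitude spans πR/180 = 111125 m, so Δφ = -541.88 / 111125 × 3600 = -17.555″.

Δφ = -17.6″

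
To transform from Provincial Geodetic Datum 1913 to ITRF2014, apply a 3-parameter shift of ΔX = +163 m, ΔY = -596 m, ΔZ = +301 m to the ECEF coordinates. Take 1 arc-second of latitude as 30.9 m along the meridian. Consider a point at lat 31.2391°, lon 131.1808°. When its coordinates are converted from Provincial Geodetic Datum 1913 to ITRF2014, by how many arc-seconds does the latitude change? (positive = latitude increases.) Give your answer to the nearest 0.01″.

sin φ = 0.518611, cos φ = 0.855011, sin λ = 0.752636, cos λ = -0.658437.
North component: ΔN = −sin φ cos λ·ΔX − sin φ sin λ·ΔY + cos φ·ΔZ = −(0.518611)(-0.658437)(163) − (0.518611)(0.752636)(-596) + (0.855011)(301) = 545.65 m.
1° of latitude spans 3600 × 30.90 = 111240 m, so Δφ = 545.65 / 111240 × 3600 = 17.659″.

Δφ = 17.66″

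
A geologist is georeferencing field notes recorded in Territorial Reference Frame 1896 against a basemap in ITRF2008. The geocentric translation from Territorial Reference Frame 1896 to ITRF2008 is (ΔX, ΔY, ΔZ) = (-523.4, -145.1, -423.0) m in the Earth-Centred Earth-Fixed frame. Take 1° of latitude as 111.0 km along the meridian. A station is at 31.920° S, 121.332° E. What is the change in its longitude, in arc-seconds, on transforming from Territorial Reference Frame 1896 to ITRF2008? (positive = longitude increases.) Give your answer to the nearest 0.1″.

sin φ = -0.528735, cos φ = 0.848787, sin λ = 0.854169, cos λ = -0.519996.
East component: ΔE = −sin λ·ΔX + cos λ·ΔY = −(0.854169)(-523.4) + (-0.519996)(-145.1) = 522.52 m.
1° of latitude spans 111000 m; at latitude φ, 1° of longitude spans that × cos φ = 94215.4 m, so Δλ = 522.52 / 94215.4 × 3600 = 19.966″.

Δλ = 20.0″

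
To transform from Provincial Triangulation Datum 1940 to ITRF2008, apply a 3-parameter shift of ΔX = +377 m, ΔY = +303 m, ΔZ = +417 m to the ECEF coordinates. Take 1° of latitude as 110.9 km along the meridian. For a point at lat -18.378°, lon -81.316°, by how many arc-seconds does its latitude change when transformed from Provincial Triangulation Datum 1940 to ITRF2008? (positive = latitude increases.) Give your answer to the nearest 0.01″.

Δφ = 10.36″

sin φ = -0.315285, cos φ = 0.948997, sin λ = -0.988536, cos λ = 0.150985.
North component: ΔN = −sin φ cos λ·ΔX − sin φ sin λ·ΔY + cos φ·ΔZ = −(-0.315285)(0.150985)(377) − (-0.315285)(-0.988536)(303) + (0.948997)(417) = 319.24 m.
1° of latitude spans 110900 m, so Δφ = 319.24 / 110900 × 3600 = 10.363″.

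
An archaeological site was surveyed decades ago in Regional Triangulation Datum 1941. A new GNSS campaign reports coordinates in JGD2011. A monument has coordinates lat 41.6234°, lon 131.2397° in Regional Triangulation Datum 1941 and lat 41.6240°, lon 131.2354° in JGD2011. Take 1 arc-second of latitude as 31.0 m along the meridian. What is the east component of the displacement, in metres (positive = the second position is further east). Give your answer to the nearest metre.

Δφ = 41.6240° − 41.6234° = +0.0006°; Δλ = 131.2354° − 131.2397° = -0.0043°.
1° of latitude = 3600 × 31.00 = 111600 m.
ΔN = Δφ × 111600 = 67.0 m; ΔE = Δλ × 111600 × cos(41.6234°) = -0.0043 × 111600 × 0.747527 = -358.7 m.

ΔE = -359 m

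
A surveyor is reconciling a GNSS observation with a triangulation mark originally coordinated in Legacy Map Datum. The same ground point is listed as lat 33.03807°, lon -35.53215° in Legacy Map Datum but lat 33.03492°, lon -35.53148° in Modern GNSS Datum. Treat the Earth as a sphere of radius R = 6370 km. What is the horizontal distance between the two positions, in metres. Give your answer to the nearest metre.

Δφ = 33.03492° − 33.03807° = -0.00315°; Δλ = -35.53148° − -35.53215° = +0.00067°.
1° along a meridian = πR/180 = 111177 m.
ΔN = Δφ × 111177 = -350.2 m; ΔE = Δλ × 111177 × cos(33.03807°) = +0.00067 × 111177 × 0.838308 = 62.4 m.
Distance = √(ΔE² + ΔN²) = √(62.4² + (-350.2)²) = 355.7 m.

356 m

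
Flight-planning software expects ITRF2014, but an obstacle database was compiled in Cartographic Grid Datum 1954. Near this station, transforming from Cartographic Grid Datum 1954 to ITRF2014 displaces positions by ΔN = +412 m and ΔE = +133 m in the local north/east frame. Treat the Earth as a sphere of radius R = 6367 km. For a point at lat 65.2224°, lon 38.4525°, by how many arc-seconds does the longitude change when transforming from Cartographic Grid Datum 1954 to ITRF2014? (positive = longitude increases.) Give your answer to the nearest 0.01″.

At latitude 65.2224°, cos φ = 0.419097.
One radian of longitude at latitude φ spans R cos φ, so Δλ = ΔE / (R cos φ) = 133.0 / (6367000 × 0.419097) = 4.9843e-05 rad = 10.281″.

Δλ = 10.28″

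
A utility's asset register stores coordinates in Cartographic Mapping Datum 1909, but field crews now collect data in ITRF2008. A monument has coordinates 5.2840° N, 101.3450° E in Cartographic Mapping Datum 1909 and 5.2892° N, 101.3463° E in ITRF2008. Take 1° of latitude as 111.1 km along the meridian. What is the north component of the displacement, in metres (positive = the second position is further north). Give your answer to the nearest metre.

ΔN = 578 m

Δφ = 5.2892° − 5.2840° = +0.0052°; Δλ = 101.3463° − 101.3450° = +0.0013°.
ΔN = Δφ × 111100 = 577.7 m; ΔE = Δλ × 111100 × cos(5.2840°) = +0.0013 × 111100 × 0.995750 = 143.8 m.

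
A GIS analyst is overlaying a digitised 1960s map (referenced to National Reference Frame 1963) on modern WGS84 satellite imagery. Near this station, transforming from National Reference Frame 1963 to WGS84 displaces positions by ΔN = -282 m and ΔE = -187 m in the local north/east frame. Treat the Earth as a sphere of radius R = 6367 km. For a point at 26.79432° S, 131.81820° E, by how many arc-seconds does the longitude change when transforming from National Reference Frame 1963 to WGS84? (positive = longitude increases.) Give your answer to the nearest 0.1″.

Δλ = -6.8″

At latitude -26.79432°, cos φ = 0.892631.
One radian of longitude at latitude φ spans R cos φ, so Δλ = ΔE / (R cos φ) = -187.0 / (6367000 × 0.892631) = -3.2903e-05 rad = -6.787″.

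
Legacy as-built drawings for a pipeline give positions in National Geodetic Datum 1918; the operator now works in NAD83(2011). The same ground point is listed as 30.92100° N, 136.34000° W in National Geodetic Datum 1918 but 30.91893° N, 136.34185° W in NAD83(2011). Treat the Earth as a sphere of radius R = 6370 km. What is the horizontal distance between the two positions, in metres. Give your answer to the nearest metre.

290 m

Δφ = 30.91893° − 30.92100° = -0.00207°; Δλ = -136.34185° − -136.34000° = -0.00185°.
1° along a meridian = πR/180 = 111177 m.
ΔN = Δφ × 111177 = -230.1 m; ΔE = Δλ × 111177 × cos(30.92100°) = -0.00185 × 111177 × 0.857877 = -176.4 m.
Distance = √(ΔE² + ΔN²) = √((-176.4)² + (-230.1)²) = 290.0 m.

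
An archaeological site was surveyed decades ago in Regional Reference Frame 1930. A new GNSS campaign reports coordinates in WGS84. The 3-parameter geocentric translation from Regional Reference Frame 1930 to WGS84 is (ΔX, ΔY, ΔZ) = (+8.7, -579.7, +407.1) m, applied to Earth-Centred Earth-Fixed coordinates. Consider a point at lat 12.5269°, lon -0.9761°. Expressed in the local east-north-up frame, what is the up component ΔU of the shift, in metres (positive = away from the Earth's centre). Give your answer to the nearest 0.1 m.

ΔU = 106.4 m

The local up (radial) axis is (cos φ cos λ, cos φ sin λ, sin φ), giving ΔU = 8.492 + 9.640 + 88.299 = 106.43 m.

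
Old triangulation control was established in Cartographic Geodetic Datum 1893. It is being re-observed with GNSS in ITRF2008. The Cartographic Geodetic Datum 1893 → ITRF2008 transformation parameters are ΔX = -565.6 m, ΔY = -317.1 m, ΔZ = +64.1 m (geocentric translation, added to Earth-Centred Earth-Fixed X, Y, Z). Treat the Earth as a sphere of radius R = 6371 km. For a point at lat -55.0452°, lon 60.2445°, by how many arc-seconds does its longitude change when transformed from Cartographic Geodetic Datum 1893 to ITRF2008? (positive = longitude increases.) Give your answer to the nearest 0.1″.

Δλ = 18.9″

sin φ = -0.819604, cos φ = 0.572930, sin λ = 0.868151, cos λ = 0.496300.
East component: ΔE = −sin λ·ΔX + cos λ·ΔY = −(0.868151)(-565.6) + (0.496300)(-317.1) = 333.65 m.
1° of latitude spans πR/180 = 111195 m; at latitude φ, 1° of longitude spans that × cos φ = 63706.9 m, so Δλ = 333.65 / 63706.9 × 3600 = 18.854″.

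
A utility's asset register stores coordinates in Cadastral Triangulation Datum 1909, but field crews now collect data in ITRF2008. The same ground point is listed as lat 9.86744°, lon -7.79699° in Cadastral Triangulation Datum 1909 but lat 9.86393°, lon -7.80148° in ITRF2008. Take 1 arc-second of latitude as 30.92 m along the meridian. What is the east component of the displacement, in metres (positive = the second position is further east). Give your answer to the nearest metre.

Δφ = 9.86393° − 9.86744° = -0.00351°; Δλ = -7.80148° − -7.79699° = -0.00449°.
1° of latitude = 3600 × 30.92 = 111312 m.
ΔN = Δφ × 111312 = -390.7 m; ΔE = Δλ × 111312 × cos(9.86744°) = -0.00449 × 111312 × 0.985207 = -492.4 m.

ΔE = -492 m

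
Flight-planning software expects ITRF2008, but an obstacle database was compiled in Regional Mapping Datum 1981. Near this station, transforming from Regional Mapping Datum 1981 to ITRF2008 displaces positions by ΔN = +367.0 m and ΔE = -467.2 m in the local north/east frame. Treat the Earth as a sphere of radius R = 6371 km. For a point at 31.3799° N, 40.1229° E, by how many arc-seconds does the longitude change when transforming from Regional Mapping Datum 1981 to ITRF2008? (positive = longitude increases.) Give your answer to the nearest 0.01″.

Δλ = -17.72″

At latitude 31.3799°, cos φ = 0.853734.
One radian of longitude at latitude φ spans R cos φ, so Δλ = ΔE / (R cos φ) = -467.2 / (6371000 × 0.853734) = -8.5896e-05 rad = -17.717″.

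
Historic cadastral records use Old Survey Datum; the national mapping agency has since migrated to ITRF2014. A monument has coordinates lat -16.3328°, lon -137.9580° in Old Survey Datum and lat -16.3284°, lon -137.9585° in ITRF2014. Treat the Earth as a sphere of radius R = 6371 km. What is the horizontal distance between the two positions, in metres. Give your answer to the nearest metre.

492 m

Δφ = -16.3284° − -16.3328° = +0.0044°; Δλ = -137.9585° − -137.9580° = -0.0005°.
1° along a meridian = πR/180 = 111195 m.
ΔN = Δφ × 111195 = 489.3 m; ΔE = Δλ × 111195 × cos(-16.3328°) = -0.0005 × 111195 × 0.959644 = -53.4 m.
Distance = √(ΔE² + ΔN²) = √((-53.4)² + 489.3²) = 492.2 m.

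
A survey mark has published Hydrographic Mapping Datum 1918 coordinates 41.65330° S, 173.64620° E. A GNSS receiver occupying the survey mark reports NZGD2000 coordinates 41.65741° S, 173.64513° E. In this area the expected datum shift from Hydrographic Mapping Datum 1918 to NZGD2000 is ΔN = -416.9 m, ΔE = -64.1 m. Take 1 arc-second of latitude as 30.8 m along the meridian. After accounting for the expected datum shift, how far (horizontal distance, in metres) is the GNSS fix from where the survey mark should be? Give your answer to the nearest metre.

Observed coordinate differences: Δφ = -0.00411°, Δλ = -0.00107°.
Converting to metres (1° lat = 110880 m, cos φ = 0.747180): observed ΔN = -455.7 m, observed ΔE = -88.6 m.
Subtracting the expected shift leaves a residual of -455.7 − (-416.9) = -38.8 m north and -88.6 − (-64.1) = -24.5 m east.
Residual distance = √((-38.8)² + (-24.5)²) = 45.9 m.

46 m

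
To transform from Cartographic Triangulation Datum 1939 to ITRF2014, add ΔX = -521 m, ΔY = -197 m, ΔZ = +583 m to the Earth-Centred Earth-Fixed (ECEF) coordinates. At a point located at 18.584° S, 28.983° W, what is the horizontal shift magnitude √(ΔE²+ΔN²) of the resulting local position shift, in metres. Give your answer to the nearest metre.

610 m

The local east axis at (φ, λ) is (−sin λ, cos λ, 0), so ΔE = −sin(-28.983°)·(-521) + cos(-28.983°)·(-197) = -424.78 m.
The local north axis is (−sin φ cos λ, −sin φ sin λ, cos φ), giving ΔN = -145.246 + 30.421 + 552.601 = 437.78 m.
Horizontal magnitude = √(ΔE² + ΔN²) = √((-424.78)² + 437.78²) = 609.99 m.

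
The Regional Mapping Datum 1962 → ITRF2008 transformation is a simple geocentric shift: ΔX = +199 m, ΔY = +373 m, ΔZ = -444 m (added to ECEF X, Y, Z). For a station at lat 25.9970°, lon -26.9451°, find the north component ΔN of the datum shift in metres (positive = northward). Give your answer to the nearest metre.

At φ = 25.9970°, λ = -26.9451°: sin φ = 0.438324, cos φ = 0.898817, sin λ = -0.453137, cos λ = 0.891441.
ΔN = −sin φ cos λ·ΔX − sin φ sin λ·ΔY + cos φ·ΔZ = −(0.438324)(0.891441)(199) − (0.438324)(-0.453137)(373) + (0.898817)(-444) = -402.75 m.

ΔN = -403 m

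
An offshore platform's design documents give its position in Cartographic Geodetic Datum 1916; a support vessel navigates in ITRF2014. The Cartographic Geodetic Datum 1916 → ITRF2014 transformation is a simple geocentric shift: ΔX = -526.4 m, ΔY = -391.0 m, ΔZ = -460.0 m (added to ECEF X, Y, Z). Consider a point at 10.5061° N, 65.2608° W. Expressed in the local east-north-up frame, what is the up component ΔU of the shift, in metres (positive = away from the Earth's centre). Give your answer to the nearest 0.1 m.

At φ = 10.5061°, λ = -65.2608°: sin φ = 0.182340, cos φ = 0.983236, sin λ = -0.908222, cos λ = 0.418489.
ΔU = cos φ cos λ·ΔX + cos φ sin λ·ΔY + sin φ·ΔZ = (0.983236)(0.418489)(-526.4) + (0.983236)(-0.908222)(-391.0) + (0.182340)(-460.0) = 48.69 m.

ΔU = 48.7 m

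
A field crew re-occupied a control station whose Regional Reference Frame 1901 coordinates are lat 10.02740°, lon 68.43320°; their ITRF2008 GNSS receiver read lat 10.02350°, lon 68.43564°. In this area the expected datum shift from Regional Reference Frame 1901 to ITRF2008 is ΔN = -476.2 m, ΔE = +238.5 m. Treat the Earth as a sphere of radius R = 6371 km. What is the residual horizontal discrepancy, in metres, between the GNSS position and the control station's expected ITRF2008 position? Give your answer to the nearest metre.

51 m

Observed coordinate differences: Δφ = -0.00390°, Δλ = +0.00244°.
Converting to metres (1° lat = 111195 m, cos φ = 0.984725): observed ΔN = -433.7 m, observed ΔE = 267.2 m.
Subtracting the expected shift leaves a residual of -433.7 − (-476.2) = 42.5 m north and 267.2 − (238.5) = 28.7 m east.
Residual distance = √(42.5² + 28.7²) = 51.3 m.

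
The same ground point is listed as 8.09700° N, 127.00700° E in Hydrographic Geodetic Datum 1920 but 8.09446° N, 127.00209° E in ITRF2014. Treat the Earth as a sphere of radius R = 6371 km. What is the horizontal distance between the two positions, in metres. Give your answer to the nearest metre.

610 m

Δφ = 8.09446° − 8.09700° = -0.00254°; Δλ = 127.00209° − 127.00700° = -0.00491°.
1° along a meridian = πR/180 = 111195 m.
ΔN = Δφ × 111195 = -282.4 m; ΔE = Δλ × 111195 × cos(8.09700°) = -0.00491 × 111195 × 0.990031 = -540.5 m.
Distance = √(ΔE² + ΔN²) = √((-540.5)² + (-282.4)²) = 609.9 m.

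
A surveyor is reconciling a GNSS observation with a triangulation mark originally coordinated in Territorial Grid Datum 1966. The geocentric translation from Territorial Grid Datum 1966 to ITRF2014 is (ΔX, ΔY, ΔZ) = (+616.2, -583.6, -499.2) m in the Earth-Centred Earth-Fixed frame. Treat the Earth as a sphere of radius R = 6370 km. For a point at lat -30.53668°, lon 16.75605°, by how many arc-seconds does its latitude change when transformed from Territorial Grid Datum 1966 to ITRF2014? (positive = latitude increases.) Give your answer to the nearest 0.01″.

Δφ = -6.98″

sin φ = -0.508090, cos φ = 0.861304, sin λ = 0.288297, cos λ = 0.957541.
North component: ΔN = −sin φ cos λ·ΔX − sin φ sin λ·ΔY + cos φ·ΔZ = −(-0.508090)(0.957541)(616.2) − (-0.508090)(0.288297)(-583.6) + (0.861304)(-499.2) = -215.66 m.
1° of latitude spans πR/180 = 111177 m, so Δφ = -215.66 / 111177 × 3600 = -6.983″.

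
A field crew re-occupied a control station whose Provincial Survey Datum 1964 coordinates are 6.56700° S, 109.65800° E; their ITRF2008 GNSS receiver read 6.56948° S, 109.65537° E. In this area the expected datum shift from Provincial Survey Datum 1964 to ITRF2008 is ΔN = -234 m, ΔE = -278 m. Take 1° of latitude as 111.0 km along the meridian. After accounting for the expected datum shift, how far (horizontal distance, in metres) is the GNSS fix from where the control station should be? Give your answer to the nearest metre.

43 m

Observed coordinate differences: Δφ = -0.00248°, Δλ = -0.00263°.
Converting to metres (1° lat = 111000 m, cos φ = 0.993439): observed ΔN = -275.3 m, observed ΔE = -290.0 m.
Subtracting the expected shift leaves a residual of -275.3 − (-234) = -41.3 m north and -290.0 − (-278) = -12.0 m east.
Residual distance = √((-41.3)² + (-12.0)²) = 43.0 m.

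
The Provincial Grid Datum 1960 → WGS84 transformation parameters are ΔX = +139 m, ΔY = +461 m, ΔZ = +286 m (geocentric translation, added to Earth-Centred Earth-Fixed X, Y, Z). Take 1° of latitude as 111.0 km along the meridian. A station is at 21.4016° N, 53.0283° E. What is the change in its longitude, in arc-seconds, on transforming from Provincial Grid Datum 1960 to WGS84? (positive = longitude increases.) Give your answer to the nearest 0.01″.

Δλ = 5.79″

sin φ = 0.364903, cos φ = 0.931046, sin λ = 0.798933, cos λ = 0.601420.
East component: ΔE = −sin λ·ΔX + cos λ·ΔY = −(0.798933)(139) + (0.601420)(461) = 166.20 m.
1° of latitude spans 111000 m; at latitude φ, 1° of longitude spans that × cos φ = 103346.1 m, so Δλ = 166.20 / 103346.1 × 3600 = 5.790″.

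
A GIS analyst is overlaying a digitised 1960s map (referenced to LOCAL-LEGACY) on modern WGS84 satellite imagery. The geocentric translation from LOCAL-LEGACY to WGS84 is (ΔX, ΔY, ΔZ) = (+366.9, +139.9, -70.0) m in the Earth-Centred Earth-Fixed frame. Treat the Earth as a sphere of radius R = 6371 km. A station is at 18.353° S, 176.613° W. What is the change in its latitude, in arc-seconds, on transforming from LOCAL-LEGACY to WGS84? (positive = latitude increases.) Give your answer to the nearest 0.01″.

sin φ = -0.314871, cos φ = 0.949135, sin λ = -0.059080, cos λ = -0.998253.
North component: ΔN = −sin φ cos λ·ΔX − sin φ sin λ·ΔY + cos φ·ΔZ = −(-0.314871)(-0.998253)(366.9) − (-0.314871)(-0.059080)(139.9) + (0.949135)(-70.0) = -184.37 m.
1° of latitude spans πR/180 = 111195 m, so Δφ = -184.37 / 111195 × 3600 = -5.969″.

Δφ = -5.97″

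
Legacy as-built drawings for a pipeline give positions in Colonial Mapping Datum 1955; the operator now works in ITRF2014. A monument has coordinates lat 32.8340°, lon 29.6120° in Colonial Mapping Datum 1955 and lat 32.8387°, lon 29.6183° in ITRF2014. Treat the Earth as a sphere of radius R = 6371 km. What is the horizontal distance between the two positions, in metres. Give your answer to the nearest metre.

Δφ = 32.8387° − 32.8340° = +0.0047°; Δλ = 29.6183° − 29.6120° = +0.0063°.
1° along a meridian = πR/180 = 111195 m.
ΔN = Δφ × 111195 = 522.6 m; ΔE = Δλ × 111195 × cos(32.8340°) = +0.0063 × 111195 × 0.840245 = 588.6 m.
Distance = √(ΔE² + ΔN²) = √(588.6² + 522.6²) = 787.1 m.

787 m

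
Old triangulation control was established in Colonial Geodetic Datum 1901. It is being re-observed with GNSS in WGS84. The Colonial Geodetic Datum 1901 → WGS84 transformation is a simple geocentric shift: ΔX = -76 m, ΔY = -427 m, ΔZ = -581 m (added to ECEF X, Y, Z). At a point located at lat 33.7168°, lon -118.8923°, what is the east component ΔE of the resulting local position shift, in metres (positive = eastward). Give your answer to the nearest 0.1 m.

ΔE = 139.8 m

The local east axis at (φ, λ) is (−sin λ, cos λ, 0), so ΔE = −sin(-118.8923°)·(-76) + cos(-118.8923°)·(-427) = 139.77 m.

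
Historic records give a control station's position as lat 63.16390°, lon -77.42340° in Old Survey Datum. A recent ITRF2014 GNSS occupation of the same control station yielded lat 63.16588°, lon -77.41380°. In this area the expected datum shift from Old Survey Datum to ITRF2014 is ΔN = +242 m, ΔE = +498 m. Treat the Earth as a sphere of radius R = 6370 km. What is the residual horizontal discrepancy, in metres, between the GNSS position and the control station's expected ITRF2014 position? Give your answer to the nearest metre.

Observed coordinate differences: Δφ = +0.00198°, Δλ = +0.00960°.
Converting to metres (1° lat = 111177 m, cos φ = 0.451440): observed ΔN = 220.1 m, observed ΔE = 481.8 m.
Subtracting the expected shift leaves a residual of 220.1 − (242) = -21.9 m north and 481.8 − (498) = -16.2 m east.
Residual distance = √((-21.9)² + (-16.2)²) = 27.2 m.

27 m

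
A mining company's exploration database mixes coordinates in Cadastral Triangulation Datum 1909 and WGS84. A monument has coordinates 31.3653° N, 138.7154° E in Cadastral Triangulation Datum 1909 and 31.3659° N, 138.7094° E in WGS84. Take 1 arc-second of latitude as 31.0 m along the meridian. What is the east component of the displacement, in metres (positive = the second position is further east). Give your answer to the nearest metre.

Δφ = 31.3659° − 31.3653° = +0.0006°; Δλ = 138.7094° − 138.7154° = -0.0060°.
1° of latitude = 3600 × 31.00 = 111600 m.
ΔN = Δφ × 111600 = 67.0 m; ΔE = Δλ × 111600 × cos(31.3653°) = -0.0060 × 111600 × 0.853866 = -571.7 m.

ΔE = -572 m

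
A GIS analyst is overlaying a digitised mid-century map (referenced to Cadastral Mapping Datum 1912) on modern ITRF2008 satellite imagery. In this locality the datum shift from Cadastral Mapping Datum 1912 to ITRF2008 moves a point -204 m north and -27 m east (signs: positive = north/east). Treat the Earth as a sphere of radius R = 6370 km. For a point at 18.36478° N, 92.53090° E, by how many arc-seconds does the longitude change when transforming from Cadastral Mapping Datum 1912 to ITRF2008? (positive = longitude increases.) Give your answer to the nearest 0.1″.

At latitude 18.36478°, cos φ = 0.949070.
One radian of longitude at latitude φ spans R cos φ, so Δλ = ΔE / (R cos φ) = -27.0 / (6370000 × 0.949070) = -4.4661e-06 rad = -0.921″.

Δλ = -0.9″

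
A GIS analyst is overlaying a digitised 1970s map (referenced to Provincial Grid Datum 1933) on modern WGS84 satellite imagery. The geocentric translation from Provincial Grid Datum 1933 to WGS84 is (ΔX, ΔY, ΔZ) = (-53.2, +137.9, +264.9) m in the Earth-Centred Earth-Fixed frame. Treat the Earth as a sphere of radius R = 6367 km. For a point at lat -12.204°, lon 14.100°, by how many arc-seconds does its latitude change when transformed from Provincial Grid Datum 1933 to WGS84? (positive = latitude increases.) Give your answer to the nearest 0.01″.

sin φ = -0.211393, cos φ = 0.977401, sin λ = 0.243615, cos λ = 0.969872.
North component: ΔN = −sin φ cos λ·ΔX − sin φ sin λ·ΔY + cos φ·ΔZ = −(-0.211393)(0.969872)(-53.2) − (-0.211393)(0.243615)(137.9) + (0.977401)(264.9) = 255.11 m.
1° of latitude spans πR/180 = 111125 m, so Δφ = 255.11 / 111125 × 3600 = 8.264″.

Δφ = 8.26″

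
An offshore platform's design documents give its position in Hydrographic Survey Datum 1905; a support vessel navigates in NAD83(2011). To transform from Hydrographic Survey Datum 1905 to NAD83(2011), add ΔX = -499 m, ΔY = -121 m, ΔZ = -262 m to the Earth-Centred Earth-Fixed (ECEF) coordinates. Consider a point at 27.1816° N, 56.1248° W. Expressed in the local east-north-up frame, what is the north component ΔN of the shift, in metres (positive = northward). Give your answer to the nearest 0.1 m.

ΔN = -151.9 m

The local north axis is (−sin φ cos λ, −sin φ sin λ, cos φ), giving ΔN = 127.056 − 45.892 − 233.066 = -151.90 m.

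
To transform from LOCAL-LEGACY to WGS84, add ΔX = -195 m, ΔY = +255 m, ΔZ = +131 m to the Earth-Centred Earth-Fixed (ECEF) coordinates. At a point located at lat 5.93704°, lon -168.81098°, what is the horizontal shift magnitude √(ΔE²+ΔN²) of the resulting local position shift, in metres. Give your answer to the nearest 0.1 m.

At φ = 5.93704°, λ = -168.81098°: sin φ = 0.103436, cos φ = 0.994636, sin λ = -0.194046, cos λ = -0.980992.
ΔE = −sin λ·ΔX + cos λ·ΔY = −(-0.194046)·(-195) + (-0.980992)·(255) = -287.99 m.
ΔN = −sin φ cos λ·ΔX − sin φ sin λ·ΔY + cos φ·ΔZ = −(0.103436)(-0.980992)(-195) − (0.103436)(-0.194046)(255) + (0.994636)(131) = 115.63 m.
Horizontal magnitude = √(ΔE² + ΔN²) = √((-287.99)² + 115.63²) = 310.34 m.

310.3 m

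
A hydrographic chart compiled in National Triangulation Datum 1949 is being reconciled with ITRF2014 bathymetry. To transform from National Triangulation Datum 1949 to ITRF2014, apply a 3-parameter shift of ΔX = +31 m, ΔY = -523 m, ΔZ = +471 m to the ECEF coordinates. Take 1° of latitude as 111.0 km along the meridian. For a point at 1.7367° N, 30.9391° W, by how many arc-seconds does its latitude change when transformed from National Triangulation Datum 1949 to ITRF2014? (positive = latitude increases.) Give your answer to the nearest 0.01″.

Δφ = 14.98″

sin φ = 0.030306, cos φ = 0.999541, sin λ = -0.514127, cos λ = 0.857714.
North component: ΔN = −sin φ cos λ·ΔX − sin φ sin λ·ΔY + cos φ·ΔZ = −(0.030306)(0.857714)(31) − (0.030306)(-0.514127)(-523) + (0.999541)(471) = 461.83 m.
1° of latitude spans 111000 m, so Δφ = 461.83 / 111000 × 3600 = 14.978″.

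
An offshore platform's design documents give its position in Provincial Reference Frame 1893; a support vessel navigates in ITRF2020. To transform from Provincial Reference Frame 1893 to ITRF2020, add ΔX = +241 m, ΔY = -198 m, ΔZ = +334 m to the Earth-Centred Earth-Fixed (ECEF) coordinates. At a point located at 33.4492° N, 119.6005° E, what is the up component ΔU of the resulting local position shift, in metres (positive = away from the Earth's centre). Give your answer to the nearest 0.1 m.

ΔU = -58.9 m

At φ = 33.4492°, λ = 119.6005°: sin φ = 0.551197, cos φ = 0.834375, sin λ = 0.869491, cos λ = -0.493949.
ΔU = cos φ cos λ·ΔX + cos φ sin λ·ΔY + sin φ·ΔZ = (0.834375)(-0.493949)(241) + (0.834375)(0.869491)(-198) + (0.551197)(334) = -58.87 m.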